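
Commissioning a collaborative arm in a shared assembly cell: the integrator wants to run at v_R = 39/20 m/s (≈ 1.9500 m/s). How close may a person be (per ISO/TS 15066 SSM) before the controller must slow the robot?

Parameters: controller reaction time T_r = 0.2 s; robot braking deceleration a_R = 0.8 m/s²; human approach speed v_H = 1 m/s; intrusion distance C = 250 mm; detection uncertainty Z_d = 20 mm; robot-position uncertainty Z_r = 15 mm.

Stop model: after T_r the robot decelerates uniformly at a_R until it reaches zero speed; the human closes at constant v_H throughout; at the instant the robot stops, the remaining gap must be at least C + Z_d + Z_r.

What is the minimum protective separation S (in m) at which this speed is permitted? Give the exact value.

stop time T_s = (39/20)/(4/5) = 2.4375 s
robot in T_r: 1.9500·0.2000 = 0.3900 m
robot covers 1.9500·2.4375 − ½·0.8000·2.4375² = 2.3766 m while stopping
person approaches 1.0000·(0.2000+2.4375) = 2.6375 m
margins: 0.2500+0.0200+0.0150 = 0.2850 m
S_min ≈ 0.3900+2.3766+2.6375+0.2850  ⇒  S_min = 3641/640 m

S_min = 3641/640 m = 5.6891 m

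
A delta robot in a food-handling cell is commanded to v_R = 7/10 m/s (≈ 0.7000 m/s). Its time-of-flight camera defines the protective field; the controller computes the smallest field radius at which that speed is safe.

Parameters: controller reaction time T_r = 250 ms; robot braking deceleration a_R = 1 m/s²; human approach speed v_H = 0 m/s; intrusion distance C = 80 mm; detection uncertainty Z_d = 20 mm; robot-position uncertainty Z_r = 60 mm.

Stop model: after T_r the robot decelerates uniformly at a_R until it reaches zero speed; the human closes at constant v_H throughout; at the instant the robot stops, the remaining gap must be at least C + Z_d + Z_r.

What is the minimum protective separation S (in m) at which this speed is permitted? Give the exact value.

S_min = 29/50 m = 0.5800 m

T_s = v_R/a_R = (7/10)/1 = 0.7000 s
reaction-phase robot travel = 0.7000·0.2500 = 0.1750 m
braking distance = 0.7000²/(2·1.0000) = 0.2450 m
human closes 0.0000·0.9500 = 0.0000 m
margins: 0.0800+0.0200+0.0600 = 0.1600 m
S_min ≈ 0.1750+0.2450+0.0000+0.1600  ⇒  S_min = 29/50 m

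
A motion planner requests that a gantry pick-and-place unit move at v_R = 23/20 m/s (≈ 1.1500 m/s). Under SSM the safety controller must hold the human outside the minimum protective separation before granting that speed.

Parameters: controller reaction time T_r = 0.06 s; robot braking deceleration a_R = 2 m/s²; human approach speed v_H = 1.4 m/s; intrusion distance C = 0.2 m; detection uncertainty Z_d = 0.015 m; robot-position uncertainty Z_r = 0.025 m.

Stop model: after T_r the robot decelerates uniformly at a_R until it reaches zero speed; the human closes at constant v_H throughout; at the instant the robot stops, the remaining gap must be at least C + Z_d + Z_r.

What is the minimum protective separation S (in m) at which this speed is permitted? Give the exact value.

S_min = 12229/8000 m = 1.5286 m

stop time T_s = (23/20)/2 = 0.5750 s
robot covers v_R·T_r = 1.1500·0.0600 = 0.0690 m before braking
robot covers 1.1500·0.5750 − ½·2.0000·0.5750² = 0.3306 m while stopping
person approaches 1.4000·(0.0600+0.5750) = 0.8890 m
margins: 0.2000+0.0150+0.0250 = 0.2400 m
S_min ≈ 0.0690+0.3306+0.8890+0.2400  ⇒  S_min = 12229/8000 m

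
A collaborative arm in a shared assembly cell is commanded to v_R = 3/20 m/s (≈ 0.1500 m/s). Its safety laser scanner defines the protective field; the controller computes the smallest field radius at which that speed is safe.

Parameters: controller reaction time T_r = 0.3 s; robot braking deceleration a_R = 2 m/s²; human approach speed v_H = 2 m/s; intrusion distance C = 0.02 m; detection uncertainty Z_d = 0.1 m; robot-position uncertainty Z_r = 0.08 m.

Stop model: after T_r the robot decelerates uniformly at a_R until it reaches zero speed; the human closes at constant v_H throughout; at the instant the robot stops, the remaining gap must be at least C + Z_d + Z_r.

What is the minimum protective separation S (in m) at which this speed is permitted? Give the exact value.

S_min = 1601/1600 m = 1.0006 m

stop time T_s = (3/20)/2 = 0.0750 s
robot in T_r: 0.1500·0.3000 = 0.0450 m
robot under decel: 0.1500²/(2·2.0000) = 0.0056 m
human over T_r+T_s: 2.0000·(0.3000+0.0750) = 0.7500 m
residual clearance needed = 0.0200+0.1000+0.0800 = 0.2000 m
S_min ≈ 0.0450+0.0056+0.7500+0.2000  ⇒  S_min = 1601/1600 m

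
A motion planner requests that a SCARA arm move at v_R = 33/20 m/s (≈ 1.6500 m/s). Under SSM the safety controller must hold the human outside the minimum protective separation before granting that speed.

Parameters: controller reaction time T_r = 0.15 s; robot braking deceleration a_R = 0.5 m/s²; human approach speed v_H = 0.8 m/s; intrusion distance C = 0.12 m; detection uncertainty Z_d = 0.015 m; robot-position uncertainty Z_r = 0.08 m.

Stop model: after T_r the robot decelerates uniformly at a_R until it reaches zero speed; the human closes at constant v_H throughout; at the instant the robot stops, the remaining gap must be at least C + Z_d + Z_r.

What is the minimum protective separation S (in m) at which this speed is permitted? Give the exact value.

T_s = v_R/a_R = (33/20)/(1/2) = 3.3000 s
reaction-phase robot travel = 1.6500·0.1500 = 0.2475 m
robot covers 1.6500·3.3000 − ½·0.5000·3.3000² = 2.7225 m while stopping
human over T_r+T_s: 0.8000·(0.1500+3.3000) = 2.7600 m
margins: 0.1200+0.0150+0.0800 = 0.2150 m
S_min ≈ 0.2475+2.7225+2.7600+0.2150  ⇒  S_min = 1189/200 m

S_min = 1189/200 m = 5.9450 m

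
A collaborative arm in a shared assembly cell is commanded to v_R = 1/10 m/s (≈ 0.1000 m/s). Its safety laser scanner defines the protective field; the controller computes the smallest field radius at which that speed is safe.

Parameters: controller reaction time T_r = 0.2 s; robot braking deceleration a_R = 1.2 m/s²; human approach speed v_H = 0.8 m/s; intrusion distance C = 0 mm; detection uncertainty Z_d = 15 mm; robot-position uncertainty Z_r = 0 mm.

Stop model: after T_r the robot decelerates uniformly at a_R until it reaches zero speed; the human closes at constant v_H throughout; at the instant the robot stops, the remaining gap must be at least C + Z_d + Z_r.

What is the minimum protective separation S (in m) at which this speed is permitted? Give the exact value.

S_min = 319/1200 m = 0.2658 m

stop time T_s = (1/10)/(6/5) = 0.0833 s
robot in T_r: 0.1000·0.2000 = 0.0200 m
braking distance = 0.1000²/(2·1.2000) = 0.0042 m
person approaches 0.8000·(0.2000+0.0833) = 0.2267 m
residual clearance needed = 0.0000+0.0150+0.0000 = 0.0150 m
S_min ≈ 0.0200+0.0042+0.2267+0.0150  ⇒  S_min = 319/1200 m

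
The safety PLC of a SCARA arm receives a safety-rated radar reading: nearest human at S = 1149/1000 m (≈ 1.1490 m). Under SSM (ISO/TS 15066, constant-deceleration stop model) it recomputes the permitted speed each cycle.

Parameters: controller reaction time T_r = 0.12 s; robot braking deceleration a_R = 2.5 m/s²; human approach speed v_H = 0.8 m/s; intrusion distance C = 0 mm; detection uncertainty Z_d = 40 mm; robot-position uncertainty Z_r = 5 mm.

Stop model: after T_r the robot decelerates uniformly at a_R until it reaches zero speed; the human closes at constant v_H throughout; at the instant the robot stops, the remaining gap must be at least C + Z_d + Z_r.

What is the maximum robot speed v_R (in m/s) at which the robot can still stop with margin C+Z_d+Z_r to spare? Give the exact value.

at the boundary: (1/5)·v² + (11/25)·v + (-126/125) = 0
  disc = (11/25)² − 4·(1/5)·(-126/125) = 1 ; √disc = 1
  v_R = (−(11/25) + 1) / (2·(1/5)) = 7/5 m/s
check:
braking lasts T_s = (7/5)/(5/2) = 0.5600 s
reaction-phase robot travel = 1.4000·0.1200 = 0.1680 m
robot under decel: 1.4000²/(2·2.5000) = 0.3920 m
human over T_r+T_s: 0.8000·(0.1200+0.5600) = 0.5440 m
residual clearance needed = 0.0000+0.0400+0.0050 = 0.0450 m
sum ≈ 0.1680+0.3920+0.5440+0.0450 ≈ 1.1490 m = S ✓

v_R_max = 7/5 m/s = 1.4000 m/s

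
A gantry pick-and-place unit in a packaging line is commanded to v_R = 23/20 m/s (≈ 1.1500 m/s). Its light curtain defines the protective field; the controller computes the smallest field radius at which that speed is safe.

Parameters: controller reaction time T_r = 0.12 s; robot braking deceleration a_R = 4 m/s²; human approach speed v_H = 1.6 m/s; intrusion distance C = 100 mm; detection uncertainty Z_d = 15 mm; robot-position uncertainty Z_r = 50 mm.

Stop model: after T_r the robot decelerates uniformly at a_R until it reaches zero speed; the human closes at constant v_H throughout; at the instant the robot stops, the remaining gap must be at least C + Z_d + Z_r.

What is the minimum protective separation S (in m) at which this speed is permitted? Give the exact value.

stop time T_s = (23/20)/4 = 0.2875 s
reaction-phase robot travel = 1.1500·0.1200 = 0.1380 m
robot covers 1.1500·0.2875 − ½·4.0000·0.2875² = 0.1653 m while stopping
human closes 1.6000·0.4075 = 0.6520 m
residual clearance needed = 0.1000+0.0150+0.0500 = 0.1650 m
S_min ≈ 0.1380+0.1653+0.6520+0.1650  ⇒  S_min = 717/640 m

S_min = 717/640 m = 1.1203 m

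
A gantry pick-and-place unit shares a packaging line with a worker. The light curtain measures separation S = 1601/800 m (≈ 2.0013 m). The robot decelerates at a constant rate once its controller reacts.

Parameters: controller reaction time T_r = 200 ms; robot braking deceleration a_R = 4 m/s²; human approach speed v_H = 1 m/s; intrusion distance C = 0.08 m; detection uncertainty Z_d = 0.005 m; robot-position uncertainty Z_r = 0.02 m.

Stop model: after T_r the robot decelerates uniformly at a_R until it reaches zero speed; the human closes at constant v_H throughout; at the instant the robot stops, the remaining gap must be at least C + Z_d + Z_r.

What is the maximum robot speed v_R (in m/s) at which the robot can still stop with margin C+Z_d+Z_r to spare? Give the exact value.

v_R_max = 23/10 m/s = 2.3000 m/s

at the boundary: (1/8)·v² + (9/20)·v + (-1357/800) = 0
  disc = (9/20)² − 4·(1/8)·(-1357/800) = 1681/1600 ; √disc = 41/40
  v_R = (−(9/20) + 41/40) / (2·(1/8)) = 23/10 m/s
check:
braking lasts T_s = (23/10)/4 = 0.5750 s
robot in T_r: 2.3000·0.2000 = 0.4600 m
braking distance = 2.3000²/(2·4.0000) = 0.6613 m
human over T_r+T_s: 1.0000·(0.2000+0.5750) = 0.7750 m
margins: 0.0800+0.0050+0.0200 = 0.1050 m
sum ≈ 0.4600+0.6613+0.7750+0.1050 ≈ 2.0013 m = S ✓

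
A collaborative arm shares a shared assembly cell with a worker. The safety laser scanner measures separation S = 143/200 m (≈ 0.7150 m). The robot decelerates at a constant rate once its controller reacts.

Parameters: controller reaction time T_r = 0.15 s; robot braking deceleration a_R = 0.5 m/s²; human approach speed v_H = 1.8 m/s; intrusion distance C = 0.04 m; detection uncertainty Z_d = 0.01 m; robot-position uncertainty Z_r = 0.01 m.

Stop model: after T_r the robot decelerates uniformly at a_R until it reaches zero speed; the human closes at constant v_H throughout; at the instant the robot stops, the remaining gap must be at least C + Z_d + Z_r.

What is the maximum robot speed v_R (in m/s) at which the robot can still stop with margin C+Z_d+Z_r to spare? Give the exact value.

v_R_max = 1/10 m/s = 0.1000 m/s

quadratic (1)·v² + (15/4)·v + (-77/200) = 0
  disc = (15/4)² − 4·(1)·(-77/200) = 6241/400 ; √disc = 79/20
  v_R = (−(15/4) + 79/20) / (2·(1)) = 1/10 m/s
check:
stop time T_s = (1/10)/(1/2) = 0.2000 s
reaction-phase robot travel = 0.1000·0.1500 = 0.0150 m
robot covers 0.1000·0.2000 − ½·0.5000·0.2000² = 0.0100 m while stopping
person approaches 1.8000·(0.1500+0.2000) = 0.6300 m
margins: 0.0400+0.0100+0.0100 = 0.0600 m
sum ≈ 0.0150+0.0100+0.6300+0.0600 ≈ 0.7150 m = S ✓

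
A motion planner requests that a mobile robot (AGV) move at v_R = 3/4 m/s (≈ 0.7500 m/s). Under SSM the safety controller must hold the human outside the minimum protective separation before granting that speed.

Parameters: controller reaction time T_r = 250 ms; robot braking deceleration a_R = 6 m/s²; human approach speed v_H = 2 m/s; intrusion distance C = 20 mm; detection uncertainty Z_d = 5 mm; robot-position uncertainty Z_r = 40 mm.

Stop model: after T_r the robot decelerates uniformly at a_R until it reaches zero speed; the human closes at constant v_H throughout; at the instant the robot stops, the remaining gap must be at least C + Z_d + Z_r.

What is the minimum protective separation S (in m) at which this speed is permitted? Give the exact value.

stop time T_s = (3/4)/6 = 0.1250 s
reaction-phase robot travel = 0.7500·0.2500 = 0.1875 m
braking distance = 0.7500²/(2·6.0000) = 0.0469 m
human closes 2.0000·0.3750 = 0.7500 m
residual clearance needed = 0.0200+0.0050+0.0400 = 0.0650 m
S_min ≈ 0.1875+0.0469+0.7500+0.0650  ⇒  S_min = 1679/1600 m

S_min = 1679/1600 m = 1.0494 m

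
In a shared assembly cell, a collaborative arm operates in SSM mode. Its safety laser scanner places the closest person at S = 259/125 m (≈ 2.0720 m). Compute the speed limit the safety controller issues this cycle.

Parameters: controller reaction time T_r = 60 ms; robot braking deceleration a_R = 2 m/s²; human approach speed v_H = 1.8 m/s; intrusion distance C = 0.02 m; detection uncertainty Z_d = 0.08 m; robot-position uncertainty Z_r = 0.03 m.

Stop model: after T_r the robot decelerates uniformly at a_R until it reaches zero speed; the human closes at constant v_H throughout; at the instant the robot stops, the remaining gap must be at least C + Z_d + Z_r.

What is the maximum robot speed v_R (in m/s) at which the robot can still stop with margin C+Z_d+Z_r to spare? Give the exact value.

v_R_max = 7/5 m/s = 1.4000 m/s

quadratic (1/4)·v² + (24/25)·v + (-917/500) = 0
  disc = (24/25)² − 4·(1/4)·(-917/500) = 6889/2500 ; √disc = 83/50
  v_R = (−(24/25) + 83/50) / (2·(1/4)) = 7/5 m/s
check:
stop time T_s = (7/5)/2 = 0.7000 s
reaction-phase robot travel = 1.4000·0.0600 = 0.0840 m
robot under decel: 1.4000²/(2·2.0000) = 0.4900 m
human over T_r+T_s: 1.8000·(0.0600+0.7000) = 1.3680 m
residual clearance needed = 0.0200+0.0800+0.0300 = 0.1300 m
sum ≈ 0.0840+0.4900+1.3680+0.1300 ≈ 2.0720 m = S ✓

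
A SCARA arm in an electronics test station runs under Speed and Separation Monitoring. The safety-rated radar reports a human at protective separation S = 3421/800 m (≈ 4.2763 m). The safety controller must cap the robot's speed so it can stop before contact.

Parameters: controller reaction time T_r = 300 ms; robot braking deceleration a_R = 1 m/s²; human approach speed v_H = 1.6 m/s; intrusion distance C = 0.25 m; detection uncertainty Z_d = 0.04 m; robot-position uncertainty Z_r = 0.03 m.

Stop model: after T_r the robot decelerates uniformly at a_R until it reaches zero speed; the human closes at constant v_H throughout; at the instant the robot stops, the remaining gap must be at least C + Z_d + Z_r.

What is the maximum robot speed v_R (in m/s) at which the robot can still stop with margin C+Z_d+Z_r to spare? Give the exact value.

v_R_max = 27/20 m/s = 1.3500 m/s

quadratic (1/2)·v² + (19/10)·v + (-2781/800) = 0
  disc = (19/10)² − 4·(1/2)·(-2781/800) = 169/16 ; √disc = 13/4
  v_R = (−(19/10) + 13/4) / (2·(1/2)) = 27/20 m/s
check:
T_s = v_R/a_R = (27/20)/1 = 1.3500 s
reaction-phase robot travel = 1.3500·0.3000 = 0.4050 m
robot covers 1.3500·1.3500 − ½·1.0000·1.3500² = 0.9113 m while stopping
person approaches 1.6000·(0.3000+1.3500) = 2.6400 m
residual clearance needed = 0.2500+0.0400+0.0300 = 0.3200 m
sum ≈ 0.4050+0.9113+2.6400+0.3200 ≈ 4.2763 m = S ✓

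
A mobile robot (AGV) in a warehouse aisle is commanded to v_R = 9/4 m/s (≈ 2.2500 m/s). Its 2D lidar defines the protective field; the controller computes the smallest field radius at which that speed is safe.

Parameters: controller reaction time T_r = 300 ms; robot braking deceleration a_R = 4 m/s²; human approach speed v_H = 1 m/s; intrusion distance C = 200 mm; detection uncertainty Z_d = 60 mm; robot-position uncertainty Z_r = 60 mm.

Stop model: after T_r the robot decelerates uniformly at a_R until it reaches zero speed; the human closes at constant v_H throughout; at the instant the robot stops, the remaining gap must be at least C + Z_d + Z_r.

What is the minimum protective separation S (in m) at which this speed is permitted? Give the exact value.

S_min = 7969/3200 m = 2.4903 m

braking lasts T_s = (9/4)/4 = 0.5625 s
robot covers v_R·T_r = 2.2500·0.3000 = 0.6750 m before braking
braking distance = 2.2500²/(2·4.0000) = 0.6328 m
human over T_r+T_s: 1.0000·(0.3000+0.5625) = 0.8625 m
residual clearance needed = 0.2000+0.0600+0.0600 = 0.3200 m
S_min ≈ 0.6750+0.6328+0.8625+0.3200  ⇒  S_min = 7969/3200 m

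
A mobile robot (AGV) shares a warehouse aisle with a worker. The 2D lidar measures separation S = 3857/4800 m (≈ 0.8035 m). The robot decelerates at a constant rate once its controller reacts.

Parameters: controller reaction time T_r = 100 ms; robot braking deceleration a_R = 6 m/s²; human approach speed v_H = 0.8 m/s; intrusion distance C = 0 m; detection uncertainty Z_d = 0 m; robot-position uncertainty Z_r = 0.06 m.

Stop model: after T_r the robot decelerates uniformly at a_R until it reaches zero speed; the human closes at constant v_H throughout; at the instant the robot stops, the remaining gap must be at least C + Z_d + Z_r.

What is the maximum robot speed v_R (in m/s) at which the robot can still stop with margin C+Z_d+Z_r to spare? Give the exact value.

v_R_max = 7/4 m/s = 1.7500 m/s

quadratic (1/12)·v² + (7/30)·v + (-637/960) = 0
  disc = (7/30)² − 4·(1/12)·(-637/960) = 441/1600 ; √disc = 21/40
  v_R = (−(7/30) + 21/40) / (2·(1/12)) = 7/4 m/s
check:
T_s = v_R/a_R = (7/4)/6 = 0.2917 s
robot in T_r: 1.7500·0.1000 = 0.1750 m
robot under decel: 1.7500²/(2·6.0000) = 0.2552 m
person approaches 0.8000·(0.1000+0.2917) = 0.3133 m
residual clearance needed = 0.0000+0.0000+0.0600 = 0.0600 m
sum ≈ 0.1750+0.2552+0.3133+0.0600 ≈ 0.8035 m = S ✓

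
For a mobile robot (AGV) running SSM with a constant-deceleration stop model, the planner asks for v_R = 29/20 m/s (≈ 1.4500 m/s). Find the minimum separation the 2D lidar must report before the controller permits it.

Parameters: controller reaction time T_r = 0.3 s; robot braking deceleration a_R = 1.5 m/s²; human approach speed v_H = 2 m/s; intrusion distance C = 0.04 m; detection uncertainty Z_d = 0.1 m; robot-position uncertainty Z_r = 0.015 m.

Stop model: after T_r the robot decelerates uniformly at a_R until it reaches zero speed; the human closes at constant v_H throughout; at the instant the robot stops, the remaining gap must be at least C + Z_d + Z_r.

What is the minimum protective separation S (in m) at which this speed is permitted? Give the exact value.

S_min = 4589/1200 m = 3.8242 m

braking lasts T_s = (29/20)/(3/2) = 0.9667 s
robot covers v_R·T_r = 1.4500·0.3000 = 0.4350 m before braking
robot under decel: 1.4500²/(2·1.5000) = 0.7008 m
human closes 2.0000·1.2667 = 2.5333 m
C+Z_d+Z_r = 0.0400+0.1000+0.0150 = 0.1550 m
S_min ≈ 0.4350+0.7008+2.5333+0.1550  ⇒  S_min = 4589/1200 m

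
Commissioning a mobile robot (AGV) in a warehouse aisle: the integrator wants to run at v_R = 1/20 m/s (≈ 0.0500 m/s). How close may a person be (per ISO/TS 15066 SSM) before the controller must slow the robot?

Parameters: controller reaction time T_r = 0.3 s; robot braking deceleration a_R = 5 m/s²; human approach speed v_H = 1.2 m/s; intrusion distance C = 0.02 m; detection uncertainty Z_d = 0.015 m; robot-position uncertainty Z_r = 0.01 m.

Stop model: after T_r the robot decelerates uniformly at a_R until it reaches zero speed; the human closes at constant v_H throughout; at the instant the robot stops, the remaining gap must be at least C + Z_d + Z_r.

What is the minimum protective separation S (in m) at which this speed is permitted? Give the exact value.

T_s = v_R/a_R = (1/20)/5 = 0.0100 s
robot covers v_R·T_r = 0.0500·0.3000 = 0.0150 m before braking
robot covers 0.0500·0.0100 − ½·5.0000·0.0100² = 0.0003 m while stopping
person approaches 1.2000·(0.3000+0.0100) = 0.3720 m
C+Z_d+Z_r = 0.0200+0.0150+0.0100 = 0.0450 m
S_min ≈ 0.0150+0.0003+0.3720+0.0450  ⇒  S_min = 1729/4000 m

S_min = 1729/4000 m = 0.4323 m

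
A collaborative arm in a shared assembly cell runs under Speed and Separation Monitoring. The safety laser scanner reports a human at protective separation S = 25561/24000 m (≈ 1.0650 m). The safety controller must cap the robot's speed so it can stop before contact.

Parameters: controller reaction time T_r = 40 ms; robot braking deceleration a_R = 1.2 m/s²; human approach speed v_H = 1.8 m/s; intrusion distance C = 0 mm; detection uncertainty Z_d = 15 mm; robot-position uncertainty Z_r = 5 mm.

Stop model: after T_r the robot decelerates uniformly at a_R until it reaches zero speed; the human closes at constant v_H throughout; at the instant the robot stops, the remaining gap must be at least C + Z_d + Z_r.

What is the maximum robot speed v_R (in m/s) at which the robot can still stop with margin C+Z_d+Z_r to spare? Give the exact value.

quadratic (5/12)·v² + (77/50)·v + (-23353/24000) = 0
  disc = (77/50)² − 4·(5/12)·(-23353/24000) = 1437601/360000 ; √disc = 1199/600
  v_R = (−(77/50) + 1199/600) / (2·(5/12)) = 11/20 m/s
check:
stop time T_s = (11/20)/(6/5) = 0.4583 s
robot in T_r: 0.5500·0.0400 = 0.0220 m
robot under decel: 0.5500²/(2·1.2000) = 0.1260 m
person approaches 1.8000·(0.0400+0.4583) = 0.8970 m
C+Z_d+Z_r = 0.0000+0.0150+0.0050 = 0.0200 m
sum ≈ 0.0220+0.1260+0.8970+0.0200 ≈ 1.0650 m = S ✓

v_R_max = 11/20 m/s = 0.5500 m/s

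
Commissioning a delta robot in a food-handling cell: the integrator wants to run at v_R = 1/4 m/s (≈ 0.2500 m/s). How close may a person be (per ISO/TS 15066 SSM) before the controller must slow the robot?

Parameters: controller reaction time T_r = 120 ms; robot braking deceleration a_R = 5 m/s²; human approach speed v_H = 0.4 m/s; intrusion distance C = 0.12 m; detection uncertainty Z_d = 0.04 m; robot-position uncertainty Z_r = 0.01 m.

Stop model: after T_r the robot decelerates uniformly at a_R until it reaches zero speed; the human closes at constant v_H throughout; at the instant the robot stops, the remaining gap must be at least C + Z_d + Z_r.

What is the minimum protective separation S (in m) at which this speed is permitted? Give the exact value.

T_s = v_R/a_R = (1/4)/5 = 0.0500 s
robot in T_r: 0.2500·0.1200 = 0.0300 m
braking distance = 0.2500²/(2·5.0000) = 0.0063 m
person approaches 0.4000·(0.1200+0.0500) = 0.0680 m
C+Z_d+Z_r = 0.1200+0.0400+0.0100 = 0.1700 m
S_min ≈ 0.0300+0.0063+0.0680+0.1700  ⇒  S_min = 1097/4000 m

S_min = 1097/4000 m = 0.2742 m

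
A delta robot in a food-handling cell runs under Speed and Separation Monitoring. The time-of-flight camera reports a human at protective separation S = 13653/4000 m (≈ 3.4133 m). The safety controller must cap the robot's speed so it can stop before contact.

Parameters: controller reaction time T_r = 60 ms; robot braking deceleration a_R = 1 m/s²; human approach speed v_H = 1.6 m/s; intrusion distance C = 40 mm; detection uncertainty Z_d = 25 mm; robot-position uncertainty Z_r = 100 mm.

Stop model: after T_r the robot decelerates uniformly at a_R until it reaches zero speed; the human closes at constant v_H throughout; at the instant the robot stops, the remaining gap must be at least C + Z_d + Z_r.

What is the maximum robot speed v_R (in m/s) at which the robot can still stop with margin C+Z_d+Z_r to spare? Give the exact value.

v_R_max = 27/20 m/s = 1.3500 m/s

at the boundary: (1/2)·v² + (83/50)·v + (-12609/4000) = 0
  disc = (83/50)² − 4·(1/2)·(-12609/4000) = 90601/10000 ; √disc = 301/100
  v_R = (−(83/50) + 301/100) / (2·(1/2)) = 27/20 m/s
check:
stop time T_s = (27/20)/1 = 1.3500 s
reaction-phase robot travel = 1.3500·0.0600 = 0.0810 m
robot under decel: 1.3500²/(2·1.0000) = 0.9113 m
human over T_r+T_s: 1.6000·(0.0600+1.3500) = 2.2560 m
residual clearance needed = 0.0400+0.0250+0.1000 = 0.1650 m
sum ≈ 0.0810+0.9113+2.2560+0.1650 ≈ 3.4133 m = S ✓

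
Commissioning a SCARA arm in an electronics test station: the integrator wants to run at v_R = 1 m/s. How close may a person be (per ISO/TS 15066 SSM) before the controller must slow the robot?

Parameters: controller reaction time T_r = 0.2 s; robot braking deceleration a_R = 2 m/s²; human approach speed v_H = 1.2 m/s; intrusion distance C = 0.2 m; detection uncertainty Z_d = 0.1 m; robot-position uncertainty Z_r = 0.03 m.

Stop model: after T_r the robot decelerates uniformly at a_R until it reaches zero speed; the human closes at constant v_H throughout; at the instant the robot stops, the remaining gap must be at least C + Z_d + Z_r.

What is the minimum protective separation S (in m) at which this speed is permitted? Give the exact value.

S_min = 81/50 m = 1.6200 m

braking lasts T_s = 1/2 = 0.5000 s
robot in T_r: 1.0000·0.2000 = 0.2000 m
robot under decel: 1.0000²/(2·2.0000) = 0.2500 m
human over T_r+T_s: 1.2000·(0.2000+0.5000) = 0.8400 m
margins: 0.2000+0.1000+0.0300 = 0.3300 m
S_min ≈ 0.2000+0.2500+0.8400+0.3300  ⇒  S_min = 81/50 m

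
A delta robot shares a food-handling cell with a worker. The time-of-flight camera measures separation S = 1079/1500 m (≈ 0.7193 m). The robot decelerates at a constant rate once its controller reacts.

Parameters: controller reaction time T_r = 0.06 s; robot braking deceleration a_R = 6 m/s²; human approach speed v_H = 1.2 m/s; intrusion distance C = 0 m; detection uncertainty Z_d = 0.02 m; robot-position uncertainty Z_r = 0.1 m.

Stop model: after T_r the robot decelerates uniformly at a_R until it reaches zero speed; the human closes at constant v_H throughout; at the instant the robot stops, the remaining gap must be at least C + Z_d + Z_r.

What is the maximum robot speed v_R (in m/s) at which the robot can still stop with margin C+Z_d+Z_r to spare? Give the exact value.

at the boundary: (1/12)·v² + (13/50)·v + (-791/1500) = 0
  disc = (13/50)² − 4·(1/12)·(-791/1500) = 1369/5625 ; √disc = 37/75
  v_R = (−(13/50) + 37/75) / (2·(1/12)) = 7/5 m/s
check:
braking lasts T_s = (7/5)/6 = 0.2333 s
robot in T_r: 1.4000·0.0600 = 0.0840 m
robot under decel: 1.4000²/(2·6.0000) = 0.1633 m
human over T_r+T_s: 1.2000·(0.0600+0.2333) = 0.3520 m
residual clearance needed = 0.0000+0.0200+0.1000 = 0.1200 m
sum ≈ 0.0840+0.1633+0.3520+0.1200 ≈ 0.7193 m = S ✓

v_R_max = 7/5 m/s = 1.4000 m/s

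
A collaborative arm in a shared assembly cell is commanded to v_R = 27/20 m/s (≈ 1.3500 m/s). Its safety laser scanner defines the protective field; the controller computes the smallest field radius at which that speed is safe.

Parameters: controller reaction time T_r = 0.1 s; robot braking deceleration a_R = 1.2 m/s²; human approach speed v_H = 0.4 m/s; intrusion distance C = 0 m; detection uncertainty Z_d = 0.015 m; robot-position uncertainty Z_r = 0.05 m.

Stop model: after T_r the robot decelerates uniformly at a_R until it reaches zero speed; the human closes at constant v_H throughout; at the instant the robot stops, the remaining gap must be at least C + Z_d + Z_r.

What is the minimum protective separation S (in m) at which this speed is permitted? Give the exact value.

S_min = 2319/1600 m = 1.4494 m

stop time T_s = (27/20)/(6/5) = 1.1250 s
robot in T_r: 1.3500·0.1000 = 0.1350 m
braking distance = 1.3500²/(2·1.2000) = 0.7594 m
human closes 0.4000·1.2250 = 0.4900 m
C+Z_d+Z_r = 0.0000+0.0150+0.0500 = 0.0650 m
S_min ≈ 0.1350+0.7594+0.4900+0.0650  ⇒  S_min = 2319/1600 m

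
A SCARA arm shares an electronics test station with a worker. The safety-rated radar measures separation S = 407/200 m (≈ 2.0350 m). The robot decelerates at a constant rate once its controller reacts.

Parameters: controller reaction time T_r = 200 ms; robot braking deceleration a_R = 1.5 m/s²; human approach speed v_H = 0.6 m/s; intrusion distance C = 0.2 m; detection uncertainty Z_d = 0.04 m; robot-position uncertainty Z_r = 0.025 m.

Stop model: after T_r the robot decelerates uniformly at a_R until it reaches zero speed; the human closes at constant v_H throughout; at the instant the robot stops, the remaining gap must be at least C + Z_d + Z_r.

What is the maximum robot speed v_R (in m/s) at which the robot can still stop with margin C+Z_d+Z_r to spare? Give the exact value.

quadratic (1/3)·v² + (3/5)·v + (-33/20) = 0
  disc = (3/5)² − 4·(1/3)·(-33/20) = 64/25 ; √disc = 8/5
  v_R = (−(3/5) + 8/5) / (2·(1/3)) = 3/2 m/s
check:
stop time T_s = (3/2)/(3/2) = 1.0000 s
reaction-phase robot travel = 1.5000·0.2000 = 0.3000 m
robot covers 1.5000·1.0000 − ½·1.5000·1.0000² = 0.7500 m while stopping
person approaches 0.6000·(0.2000+1.0000) = 0.7200 m
C+Z_d+Z_r = 0.2000+0.0400+0.0250 = 0.2650 m
sum ≈ 0.3000+0.7500+0.7200+0.2650 ≈ 2.0350 m = S ✓

v_R_max = 3/2 m/s = 1.5000 m/s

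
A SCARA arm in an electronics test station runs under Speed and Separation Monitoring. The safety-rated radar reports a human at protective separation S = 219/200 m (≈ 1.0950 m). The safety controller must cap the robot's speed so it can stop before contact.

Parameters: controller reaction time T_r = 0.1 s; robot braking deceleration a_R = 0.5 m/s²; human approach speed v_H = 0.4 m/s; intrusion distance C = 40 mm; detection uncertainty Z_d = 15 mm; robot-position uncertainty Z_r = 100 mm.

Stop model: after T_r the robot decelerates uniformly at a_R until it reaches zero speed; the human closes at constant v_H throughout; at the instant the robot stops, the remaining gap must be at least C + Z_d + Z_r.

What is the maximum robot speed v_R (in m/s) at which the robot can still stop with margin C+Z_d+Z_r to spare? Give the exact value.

v_R_max = 3/5 m/s = 0.6000 m/s

quadratic (1)·v² + (9/10)·v + (-9/10) = 0
  disc = (9/10)² − 4·(1)·(-9/10) = 441/100 ; √disc = 21/10
  v_R = (−(9/10) + 21/10) / (2·(1)) = 3/5 m/s
check:
stop time T_s = (3/5)/(1/2) = 1.2000 s
robot covers v_R·T_r = 0.6000·0.1000 = 0.0600 m before braking
braking distance = 0.6000²/(2·0.5000) = 0.3600 m
person approaches 0.4000·(0.1000+1.2000) = 0.5200 m
margins: 0.0400+0.0150+0.1000 = 0.1550 m
sum ≈ 0.0600+0.3600+0.5200+0.1550 ≈ 1.0950 m = S ✓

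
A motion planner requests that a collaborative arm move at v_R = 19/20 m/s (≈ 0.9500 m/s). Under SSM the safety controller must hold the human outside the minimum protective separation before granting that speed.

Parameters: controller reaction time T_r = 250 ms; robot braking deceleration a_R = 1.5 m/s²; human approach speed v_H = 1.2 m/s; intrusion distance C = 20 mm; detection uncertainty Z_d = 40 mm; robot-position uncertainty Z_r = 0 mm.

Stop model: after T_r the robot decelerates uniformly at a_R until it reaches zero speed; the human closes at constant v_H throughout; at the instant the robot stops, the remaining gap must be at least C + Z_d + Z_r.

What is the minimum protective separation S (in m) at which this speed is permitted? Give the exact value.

braking lasts T_s = (19/20)/(3/2) = 0.6333 s
reaction-phase robot travel = 0.9500·0.2500 = 0.2375 m
robot under decel: 0.9500²/(2·1.5000) = 0.3008 m
person approaches 1.2000·(0.2500+0.6333) = 1.0600 m
residual clearance needed = 0.0200+0.0400+0.0000 = 0.0600 m
S_min ≈ 0.2375+0.3008+1.0600+0.0600  ⇒  S_min = 199/120 m

S_min = 199/120 m = 1.6583 m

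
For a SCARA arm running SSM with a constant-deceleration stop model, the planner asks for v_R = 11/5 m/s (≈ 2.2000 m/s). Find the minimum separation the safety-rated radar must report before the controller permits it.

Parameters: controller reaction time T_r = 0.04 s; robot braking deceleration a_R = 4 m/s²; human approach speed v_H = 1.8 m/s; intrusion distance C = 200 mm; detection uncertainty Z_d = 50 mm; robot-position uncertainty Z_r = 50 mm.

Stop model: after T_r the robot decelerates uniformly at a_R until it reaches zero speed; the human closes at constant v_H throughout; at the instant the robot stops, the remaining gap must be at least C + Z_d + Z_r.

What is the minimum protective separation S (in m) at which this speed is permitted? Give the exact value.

braking lasts T_s = (11/5)/4 = 0.5500 s
robot covers v_R·T_r = 2.2000·0.0400 = 0.0880 m before braking
robot covers 2.2000·0.5500 − ½·4.0000·0.5500² = 0.6050 m while stopping
human over T_r+T_s: 1.8000·(0.0400+0.5500) = 1.0620 m
residual clearance needed = 0.2000+0.0500+0.0500 = 0.3000 m
S_min ≈ 0.0880+0.6050+1.0620+0.3000  ⇒  S_min = 411/200 m

S_min = 411/200 m = 2.0550 m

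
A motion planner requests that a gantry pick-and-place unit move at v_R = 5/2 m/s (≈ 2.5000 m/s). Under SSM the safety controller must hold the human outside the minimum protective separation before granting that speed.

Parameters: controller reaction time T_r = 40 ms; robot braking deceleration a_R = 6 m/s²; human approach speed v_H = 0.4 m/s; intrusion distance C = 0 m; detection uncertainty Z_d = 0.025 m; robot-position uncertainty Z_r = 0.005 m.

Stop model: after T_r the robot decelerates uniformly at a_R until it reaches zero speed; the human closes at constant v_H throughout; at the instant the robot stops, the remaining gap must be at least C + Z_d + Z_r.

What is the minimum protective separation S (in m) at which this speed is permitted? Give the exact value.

S_min = 1667/2000 m = 0.8335 m

T_s = v_R/a_R = (5/2)/6 = 0.4167 s
robot in T_r: 2.5000·0.0400 = 0.1000 m
braking distance = 2.5000²/(2·6.0000) = 0.5208 m
human closes 0.4000·0.4567 = 0.1827 m
residual clearance needed = 0.0000+0.0250+0.0050 = 0.0300 m
S_min ≈ 0.1000+0.5208+0.1827+0.0300  ⇒  S_min = 1667/2000 m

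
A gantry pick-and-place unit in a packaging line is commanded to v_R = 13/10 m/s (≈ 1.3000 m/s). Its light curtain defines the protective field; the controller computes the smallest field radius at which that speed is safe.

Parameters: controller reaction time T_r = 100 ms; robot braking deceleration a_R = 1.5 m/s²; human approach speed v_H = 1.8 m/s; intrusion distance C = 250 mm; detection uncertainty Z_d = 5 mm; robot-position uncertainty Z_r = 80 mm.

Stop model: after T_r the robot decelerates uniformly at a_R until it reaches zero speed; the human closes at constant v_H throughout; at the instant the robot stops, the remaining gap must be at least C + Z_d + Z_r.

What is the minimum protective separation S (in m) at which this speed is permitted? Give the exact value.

S_min = 1661/600 m = 2.7683 m

stop time T_s = (13/10)/(3/2) = 0.8667 s
reaction-phase robot travel = 1.3000·0.1000 = 0.1300 m
braking distance = 1.3000²/(2·1.5000) = 0.5633 m
human over T_r+T_s: 1.8000·(0.1000+0.8667) = 1.7400 m
residual clearance needed = 0.2500+0.0050+0.0800 = 0.3350 m
S_min ≈ 0.1300+0.5633+1.7400+0.3350  ⇒  S_min = 1661/600 m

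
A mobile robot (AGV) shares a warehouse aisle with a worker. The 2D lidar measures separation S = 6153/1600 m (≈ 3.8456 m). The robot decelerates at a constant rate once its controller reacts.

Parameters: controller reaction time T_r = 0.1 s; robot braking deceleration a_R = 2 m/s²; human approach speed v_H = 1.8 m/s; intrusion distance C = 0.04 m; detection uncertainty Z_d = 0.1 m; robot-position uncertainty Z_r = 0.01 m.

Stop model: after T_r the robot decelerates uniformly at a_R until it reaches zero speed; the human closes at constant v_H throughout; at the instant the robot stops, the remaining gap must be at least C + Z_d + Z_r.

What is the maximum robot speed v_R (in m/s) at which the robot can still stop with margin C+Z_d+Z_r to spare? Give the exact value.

at the boundary: (1/4)·v² + (1)·v + (-225/64) = 0
  disc = (1)² − 4·(1/4)·(-225/64) = 289/64 ; √disc = 17/8
  v_R = (−(1) + 17/8) / (2·(1/4)) = 9/4 m/s
check:
stop time T_s = (9/4)/2 = 1.1250 s
reaction-phase robot travel = 2.2500·0.1000 = 0.2250 m
robot under decel: 2.2500²/(2·2.0000) = 1.2656 m
human closes 1.8000·1.2250 = 2.2050 m
residual clearance needed = 0.0400+0.1000+0.0100 = 0.1500 m
sum ≈ 0.2250+1.2656+2.2050+0.1500 ≈ 3.8456 m = S ✓

v_R_max = 9/4 m/s = 2.2500 m/s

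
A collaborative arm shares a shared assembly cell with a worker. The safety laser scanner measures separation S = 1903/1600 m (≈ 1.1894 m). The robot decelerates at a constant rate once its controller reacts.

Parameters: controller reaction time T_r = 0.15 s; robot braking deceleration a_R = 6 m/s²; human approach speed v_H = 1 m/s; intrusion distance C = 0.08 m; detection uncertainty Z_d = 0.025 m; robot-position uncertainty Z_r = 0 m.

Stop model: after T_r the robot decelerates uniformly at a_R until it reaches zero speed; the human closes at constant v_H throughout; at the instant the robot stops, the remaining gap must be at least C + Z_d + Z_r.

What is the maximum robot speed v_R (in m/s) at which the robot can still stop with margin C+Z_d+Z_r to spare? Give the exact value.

collect terms ⇒ (1/12)·v_R² + (19/60)·v_R + (-299/320) = 0
  disc = (19/60)² − 4·(1/12)·(-299/320) = 5929/14400 ; √disc = 77/120
  v_R = (−(19/60) + 77/120) / (2·(1/12)) = 39/20 m/s
check:
braking lasts T_s = (39/20)/6 = 0.3250 s
robot in T_r: 1.9500·0.1500 = 0.2925 m
robot under decel: 1.9500²/(2·6.0000) = 0.3169 m
person approaches 1.0000·(0.1500+0.3250) = 0.4750 m
residual clearance needed = 0.0800+0.0250+0.0000 = 0.1050 m
sum ≈ 0.2925+0.3169+0.4750+0.1050 ≈ 1.1894 m = S ✓

v_R_max = 39/20 m/s = 1.9500 m/s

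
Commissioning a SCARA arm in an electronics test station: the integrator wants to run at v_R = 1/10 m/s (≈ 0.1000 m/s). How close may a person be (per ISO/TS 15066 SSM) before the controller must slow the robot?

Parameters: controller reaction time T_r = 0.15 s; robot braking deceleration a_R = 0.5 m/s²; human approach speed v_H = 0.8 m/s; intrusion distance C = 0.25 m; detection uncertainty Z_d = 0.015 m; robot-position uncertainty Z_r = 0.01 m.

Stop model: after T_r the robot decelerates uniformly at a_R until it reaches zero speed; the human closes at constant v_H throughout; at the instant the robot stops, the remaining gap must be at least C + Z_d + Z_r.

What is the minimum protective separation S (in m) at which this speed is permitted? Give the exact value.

braking lasts T_s = (1/10)/(1/2) = 0.2000 s
robot covers v_R·T_r = 0.1000·0.1500 = 0.0150 m before braking
robot under decel: 0.1000²/(2·0.5000) = 0.0100 m
person approaches 0.8000·(0.1500+0.2000) = 0.2800 m
residual clearance needed = 0.2500+0.0150+0.0100 = 0.2750 m
S_min ≈ 0.0150+0.0100+0.2800+0.2750  ⇒  S_min = 29/50 m

S_min = 29/50 m = 0.5800 m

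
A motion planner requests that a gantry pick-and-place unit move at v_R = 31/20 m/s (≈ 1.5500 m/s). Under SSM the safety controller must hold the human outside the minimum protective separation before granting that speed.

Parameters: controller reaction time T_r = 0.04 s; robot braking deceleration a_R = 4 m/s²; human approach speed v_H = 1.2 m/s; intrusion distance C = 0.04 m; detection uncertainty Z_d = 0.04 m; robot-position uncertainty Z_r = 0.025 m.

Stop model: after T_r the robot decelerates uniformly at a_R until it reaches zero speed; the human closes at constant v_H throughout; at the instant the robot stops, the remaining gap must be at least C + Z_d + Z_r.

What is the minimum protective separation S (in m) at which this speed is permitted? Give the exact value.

braking lasts T_s = (31/20)/4 = 0.3875 s
robot in T_r: 1.5500·0.0400 = 0.0620 m
robot under decel: 1.5500²/(2·4.0000) = 0.3003 m
human closes 1.2000·0.4275 = 0.5130 m
margins: 0.0400+0.0400+0.0250 = 0.1050 m
S_min ≈ 0.0620+0.3003+0.5130+0.1050  ⇒  S_min = 3137/3200 m

S_min = 3137/3200 m = 0.9803 m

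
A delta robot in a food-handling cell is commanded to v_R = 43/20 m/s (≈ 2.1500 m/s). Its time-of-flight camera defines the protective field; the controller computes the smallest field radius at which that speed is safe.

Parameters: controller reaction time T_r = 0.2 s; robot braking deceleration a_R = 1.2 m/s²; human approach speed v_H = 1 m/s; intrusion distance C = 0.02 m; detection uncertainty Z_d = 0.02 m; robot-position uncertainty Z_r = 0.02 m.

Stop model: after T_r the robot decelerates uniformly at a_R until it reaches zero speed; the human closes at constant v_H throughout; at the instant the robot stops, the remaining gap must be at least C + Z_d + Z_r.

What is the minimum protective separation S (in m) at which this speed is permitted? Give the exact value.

S_min = 21157/4800 m = 4.4077 m

stop time T_s = (43/20)/(6/5) = 1.7917 s
robot covers v_R·T_r = 2.1500·0.2000 = 0.4300 m before braking
braking distance = 2.1500²/(2·1.2000) = 1.9260 m
person approaches 1.0000·(0.2000+1.7917) = 1.9917 m
margins: 0.0200+0.0200+0.0200 = 0.0600 m
S_min ≈ 0.4300+1.9260+1.9917+0.0600  ⇒  S_min = 21157/4800 m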